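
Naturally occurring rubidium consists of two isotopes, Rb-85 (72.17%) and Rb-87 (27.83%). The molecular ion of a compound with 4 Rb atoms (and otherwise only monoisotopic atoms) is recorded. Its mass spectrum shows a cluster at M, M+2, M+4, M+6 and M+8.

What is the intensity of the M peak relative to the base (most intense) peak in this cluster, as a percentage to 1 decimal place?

64.8%

Term probabilities: M 0.2713, M+2 0.4184, M+4 0.2420, M+6 0.0622, M+8 0.0060. Base peak = M+2.
P(M+2) = C(4,1) × 0.7217^3 × 0.2783^1 = 4 × 0.37589809 × 0.2783 = 0.418450 (base)
P(M) = C(4,0) × 0.7217^4 × 0.2783^0 = 1 × 0.27128565 × 1.0000 = 0.271286
Relative intensity = 0.271286 / 0.418450 × 100 = 64.8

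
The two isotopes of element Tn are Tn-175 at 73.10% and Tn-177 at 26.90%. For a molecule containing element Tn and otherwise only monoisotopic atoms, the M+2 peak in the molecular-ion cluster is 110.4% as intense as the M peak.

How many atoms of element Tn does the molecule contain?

The M+2/M ratio from n Tn atoms is n · q/p = n · 0.2690/0.7310.
n = 1.104 × 0.7310/0.2690 = 3.00 ≈ 3

3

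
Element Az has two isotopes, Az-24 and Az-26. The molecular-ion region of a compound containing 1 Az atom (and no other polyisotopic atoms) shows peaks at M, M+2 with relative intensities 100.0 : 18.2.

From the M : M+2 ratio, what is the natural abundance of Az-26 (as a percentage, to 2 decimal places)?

If p is the fraction of Az that is Az-24, then I(M+2)/I(M) = [C(1,1)·p^0·(1−p)] / p^1 = 1·(1−p)/p = 18.2/100.0 = 0.1820
(1−p)/p = 0.1820/1 = 0.1820  ⇒  p = 1/(1 + 0.1820) = 0.8460
Az-24: 84.60%, Az-26: 15.40%.

15.40%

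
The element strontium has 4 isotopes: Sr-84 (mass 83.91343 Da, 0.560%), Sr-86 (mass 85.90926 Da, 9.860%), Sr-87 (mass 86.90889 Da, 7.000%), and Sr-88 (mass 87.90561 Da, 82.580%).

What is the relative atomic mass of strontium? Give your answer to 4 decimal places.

Weight each isotope mass by its fractional abundance: 0.00560 × 83.91343 + 0.09860 × 85.90926 + 0.07000 × 86.90889 + 0.82580 × 87.90561
= 0.469915 + 8.470653 + 6.083622 + 72.592453 = 87.616643 Da

87.6166 Da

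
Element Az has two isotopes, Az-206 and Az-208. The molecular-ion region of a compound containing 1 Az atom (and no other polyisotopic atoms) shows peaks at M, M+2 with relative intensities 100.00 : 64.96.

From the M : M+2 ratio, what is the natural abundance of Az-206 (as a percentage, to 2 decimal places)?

Let p = fractional abundance of Az-206. I(M+2)/I(M) = [C(1,1)·p^0·(1−p)] / p^1 = 1·(1−p)/p = 64.96/100.00 = 0.6496
(1−p)/p = 0.6496/1 = 0.6496  ⇒  p = 1/(1 + 0.6496) = 0.6062
Az-206: 60.62%, Az-208: 39.38%.

60.62%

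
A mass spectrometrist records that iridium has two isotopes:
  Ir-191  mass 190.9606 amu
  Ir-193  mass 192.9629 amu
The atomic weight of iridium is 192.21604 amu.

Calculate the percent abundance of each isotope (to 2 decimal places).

With x = fraction of Ir-191 (so Ir-193 is 1 − x):
190.9606·x + 192.9629·(1 − x) = 192.21604
(190.9606 − 192.9629)·x = 192.21604 − 192.9629
x = -0.74686 / -2.0023 = 0.37300 → 37.30% Ir-191, 62.70% Ir-193.

Ir-191: 37.30%, Ir-193: 62.70%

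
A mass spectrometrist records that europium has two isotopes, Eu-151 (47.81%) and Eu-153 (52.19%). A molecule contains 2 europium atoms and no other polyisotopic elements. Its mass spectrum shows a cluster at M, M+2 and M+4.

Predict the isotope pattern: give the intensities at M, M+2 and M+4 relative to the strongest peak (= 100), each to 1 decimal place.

45.8 : 100.0 : 54.6

Each Eu atom is independently Eu-151 (p = 0.4781) or Eu-153 (q = 0.5219); the cluster is the binomial expansion (p + q)^2.
P(M) = 0.4781^2 = 0.228580
P(M+2) = 2 × 0.4781^1 × 0.5219^1 = 0.499041
P(M+4) = 0.5219^2 = 0.272380
The M+2 peak is largest (0.499041); scaling to 100 gives 45.8 : 100.0 : 54.6.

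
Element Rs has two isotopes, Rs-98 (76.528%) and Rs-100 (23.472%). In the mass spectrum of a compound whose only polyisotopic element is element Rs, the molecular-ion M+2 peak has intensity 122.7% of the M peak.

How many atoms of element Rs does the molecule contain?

4

With n Rs atoms, P(M+2)/P(M) = C(n,1)·p^(n−1)q / p^n = n·q/p = n · 0.23472/0.76528.
n = 1.227 × 0.76528/0.23472 = 4.00 ≈ 4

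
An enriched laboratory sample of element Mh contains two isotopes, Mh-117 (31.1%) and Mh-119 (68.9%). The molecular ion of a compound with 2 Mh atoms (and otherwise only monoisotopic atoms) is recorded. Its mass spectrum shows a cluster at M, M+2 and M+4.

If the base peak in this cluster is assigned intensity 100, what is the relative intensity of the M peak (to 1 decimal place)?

20.4

Term probabilities: M 0.0967, M+2 0.4286, M+4 0.4747. Base peak = M+4.
P(M+4) = C(2,2) × 0.311^0 × 0.689^2 = 1 × 1.0000 × 0.474721 = 0.474721 (base)
P(M) = C(2,0) × 0.311^2 × 0.689^0 = 1 × 0.096721 × 1.0000 = 0.096721
Relative intensity = 0.096721 / 0.474721 × 100 = 20.4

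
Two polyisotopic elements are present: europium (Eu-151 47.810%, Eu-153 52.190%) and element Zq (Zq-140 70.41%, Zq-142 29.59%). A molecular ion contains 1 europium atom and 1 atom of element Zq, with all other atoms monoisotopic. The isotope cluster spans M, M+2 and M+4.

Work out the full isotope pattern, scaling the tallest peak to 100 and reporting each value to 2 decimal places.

66.14 : 100.00 : 30.34

Europium pattern (n=1): 0.4781 : 0.5219
Element Zq pattern (n=1): 0.7041 : 0.2959
Convolve the two distributions (both contribute in 2-u steps):
  M: 0.4781×0.7041 = 0.336630
  M+2: 0.4781×0.2959 + 0.5219×0.7041 = 0.508940
  M+4: 0.5219×0.2959 = 0.154430
Scale to base peak (0.508940) = 100: 66.14 : 100.00 : 30.34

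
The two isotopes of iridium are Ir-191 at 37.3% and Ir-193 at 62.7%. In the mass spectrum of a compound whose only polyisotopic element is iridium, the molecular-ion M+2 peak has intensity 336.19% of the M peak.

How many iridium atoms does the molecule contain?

The M+2/M ratio from n Ir atoms is n · q/p = n · 0.627/0.373.
n = 3.3619 × 0.373/0.627 = 2.00 ≈ 2

2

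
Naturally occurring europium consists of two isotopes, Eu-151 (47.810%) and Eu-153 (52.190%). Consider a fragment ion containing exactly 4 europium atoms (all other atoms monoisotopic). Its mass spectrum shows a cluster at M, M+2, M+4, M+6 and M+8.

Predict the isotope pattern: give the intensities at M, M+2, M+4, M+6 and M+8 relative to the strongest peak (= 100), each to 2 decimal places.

The 4 Eu atoms are independent, so intensities follow the terms of (0.47810 + 0.52190)^4.
P(M) = 0.47810^4 = 0.052249
P(M+2) = 4 × 0.47810^3 × 0.52190^1 = 0.228141
P(M+4) = 6 × 0.47810^2 × 0.52190^2 = 0.373563
P(M+6) = 4 × 0.47810^1 × 0.52190^3 = 0.271857
P(M+8) = 0.52190^4 = 0.074191
The M+4 peak is largest (0.373563); scaling to 100 gives 13.99 : 61.07 : 100.00 : 72.77 : 19.86.

13.99 : 61.07 : 100.00 : 72.77 : 19.86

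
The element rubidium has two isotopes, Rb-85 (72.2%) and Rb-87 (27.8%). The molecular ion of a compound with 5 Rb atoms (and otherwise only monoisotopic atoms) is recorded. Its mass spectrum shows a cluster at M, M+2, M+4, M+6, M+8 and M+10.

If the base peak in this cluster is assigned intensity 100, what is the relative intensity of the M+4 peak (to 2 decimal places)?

Binomial terms of (0.722 + 0.278)^5: M 0.1962, M+2 0.3777, M+4 0.2909, M+6 0.1120, M+8 0.0216, M+10 0.0017 → M+2 is the base peak.
P(M+2) = C(5,1) × 0.722^4 × 0.278^1 = 5 × 0.27173701 × 0.2780 = 0.377714 (base)
P(M+4) = C(5,2) × 0.722^3 × 0.278^2 = 10 × 0.37636705 × 0.077284 = 0.290872
Relative intensity = 0.290872 / 0.377714 × 100 = 77.01

77.01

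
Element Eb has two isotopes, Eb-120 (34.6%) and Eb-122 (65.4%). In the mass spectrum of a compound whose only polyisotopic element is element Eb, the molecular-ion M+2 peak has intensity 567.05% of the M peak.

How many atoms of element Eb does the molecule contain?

For n independent Eb atoms, I(M+2)/I(M) = n · (abundance Eb-122) / (abundance Eb-120) = n · 0.654/0.346.
n = 5.6705 × 0.346/0.654 = 3.00 ≈ 3

3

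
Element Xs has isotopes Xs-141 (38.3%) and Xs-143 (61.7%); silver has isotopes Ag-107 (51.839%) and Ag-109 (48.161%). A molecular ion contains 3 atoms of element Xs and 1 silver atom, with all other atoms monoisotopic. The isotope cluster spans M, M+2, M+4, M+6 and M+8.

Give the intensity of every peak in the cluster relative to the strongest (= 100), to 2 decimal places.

Element Xs pattern (n=3): 0.05618189 : 0.27152134 : 0.43741166 : 0.23488511
Silver pattern (n=1): 0.51839 : 0.48161
Convolve the two distributions (both contribute in 2-u steps):
  M: 0.05618189×0.51839 = 0.029124
  M+2: 0.05618189×0.48161 + 0.27152134×0.51839 = 0.167812
  M+4: 0.27152134×0.48161 + 0.43741166×0.51839 = 0.357517
  M+6: 0.43741166×0.48161 + 0.23488511×0.51839 = 0.332424
  M+8: 0.23488511×0.48161 = 0.113123
Scale to base peak (0.357517) = 100: 8.15 : 46.94 : 100.00 : 92.98 : 31.64

8.15 : 46.94 : 100.00 : 92.98 : 31.64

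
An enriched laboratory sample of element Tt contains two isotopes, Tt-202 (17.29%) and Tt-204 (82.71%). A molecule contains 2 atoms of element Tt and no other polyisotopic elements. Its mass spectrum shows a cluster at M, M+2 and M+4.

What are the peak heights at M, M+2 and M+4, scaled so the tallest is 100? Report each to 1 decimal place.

4.4 : 41.8 : 100.0

Expanding (0.1729 + 0.8271)^2:
P(M) = 0.1729^2 = 0.029894
P(M+2) = 2 × 0.1729^1 × 0.8271^1 = 0.286011
P(M+4) = 0.8271^2 = 0.684094
The M+4 peak is largest (0.684094); scaling to 100 gives 4.4 : 41.8 : 100.0.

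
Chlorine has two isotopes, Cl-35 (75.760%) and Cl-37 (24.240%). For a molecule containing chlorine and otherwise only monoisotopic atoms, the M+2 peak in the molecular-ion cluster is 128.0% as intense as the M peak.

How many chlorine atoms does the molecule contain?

4

For n independent Cl atoms, I(M+2)/I(M) = n · (abundance Cl-37) / (abundance Cl-35) = n · 0.24240/0.75760.
n = 1.280 × 0.75760/0.24240 = 4.00 ≈ 4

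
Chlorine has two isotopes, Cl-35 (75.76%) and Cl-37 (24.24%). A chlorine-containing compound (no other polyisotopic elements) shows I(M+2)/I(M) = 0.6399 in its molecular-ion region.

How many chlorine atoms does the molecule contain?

2

The M+2/M ratio from n Cl atoms is n · q/p = n · 0.2424/0.7576.
n = 0.6399 × 0.7576/0.2424 = 2.00 ≈ 2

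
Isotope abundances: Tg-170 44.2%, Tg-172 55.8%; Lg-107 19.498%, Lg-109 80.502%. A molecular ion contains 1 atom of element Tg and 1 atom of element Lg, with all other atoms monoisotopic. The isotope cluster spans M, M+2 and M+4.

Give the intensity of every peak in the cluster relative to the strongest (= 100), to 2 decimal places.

Element Tg pattern (n=1): 0.4420 : 0.5580
Element Lg pattern (n=1): 0.19498 : 0.80502
Convolve the two distributions (both contribute in 2-u steps):
  M: 0.4420×0.19498 = 0.086181
  M+2: 0.4420×0.80502 + 0.5580×0.19498 = 0.464618
  M+4: 0.5580×0.80502 = 0.449201
Scale to base peak (0.464618) = 100: 18.55 : 100.00 : 96.68

18.55 : 100.00 : 96.68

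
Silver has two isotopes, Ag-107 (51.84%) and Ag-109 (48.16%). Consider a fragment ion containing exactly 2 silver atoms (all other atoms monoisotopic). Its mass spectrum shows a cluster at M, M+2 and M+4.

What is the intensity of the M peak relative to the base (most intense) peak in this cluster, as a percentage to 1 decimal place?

Binomial terms of (0.5184 + 0.4816)^2: M 0.2687, M+2 0.4993, M+4 0.2319 → M+2 is the base peak.
P(M+2) = C(2,1) × 0.5184^1 × 0.4816^1 = 2 × 0.5184 × 0.4816 = 0.499323 (base)
P(M) = C(2,0) × 0.5184^2 × 0.4816^0 = 1 × 0.26873856 × 1.0000 = 0.268739
Relative intensity = 0.268739 / 0.499323 × 100 = 53.8

53.8%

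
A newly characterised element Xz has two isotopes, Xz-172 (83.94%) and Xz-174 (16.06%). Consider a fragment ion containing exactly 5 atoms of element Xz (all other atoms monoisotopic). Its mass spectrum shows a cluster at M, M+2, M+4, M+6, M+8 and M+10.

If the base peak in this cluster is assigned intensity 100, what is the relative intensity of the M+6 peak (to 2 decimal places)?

7.00

(0.8394 + 0.1606)^5 gives M 0.4167, M+2 0.3986, M+4 0.1525, M+6 0.0292, M+8 0.0028, M+10 0.0001; the largest is M.
P(M) = C(5,0) × 0.8394^5 × 0.1606^0 = 1 × 0.41672046 × 1.0000 = 0.416720 (base)
P(M+6) = C(5,3) × 0.8394^2 × 0.1606^3 = 10 × 0.70459236 × 0.00414225 = 0.029186
Relative intensity = 0.029186 / 0.416720 × 100 = 7.00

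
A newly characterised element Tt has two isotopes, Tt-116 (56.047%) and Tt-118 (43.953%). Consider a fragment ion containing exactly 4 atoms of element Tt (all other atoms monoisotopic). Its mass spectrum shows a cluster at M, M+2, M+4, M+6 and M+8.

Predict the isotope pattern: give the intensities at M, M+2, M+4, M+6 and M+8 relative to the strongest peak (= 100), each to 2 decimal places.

Each Tt atom is independently Tt-116 (p = 0.56047) or Tt-118 (q = 0.43953); the cluster is the binomial expansion (p + q)^4.
P(M) = 0.56047^4 = 0.098676
P(M+2) = 4 × 0.56047^3 × 0.43953^1 = 0.309532
P(M+4) = 6 × 0.56047^2 × 0.43953^2 = 0.364110
P(M+6) = 4 × 0.56047^1 × 0.43953^3 = 0.190361
P(M+8) = 0.43953^4 = 0.037321
The M+4 peak is largest (0.364110); scaling to 100 gives 27.10 : 85.01 : 100.00 : 52.28 : 10.25.

27.10 : 85.01 : 100.00 : 52.28 : 10.25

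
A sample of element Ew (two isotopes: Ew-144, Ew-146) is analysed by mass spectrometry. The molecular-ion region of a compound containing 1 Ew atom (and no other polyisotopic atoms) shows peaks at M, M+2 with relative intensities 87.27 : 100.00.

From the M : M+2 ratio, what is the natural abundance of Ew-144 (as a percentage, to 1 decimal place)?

If p is the fraction of Ew that is Ew-144, then I(M+2)/I(M) = [C(1,1)·p^0·(1−p)] / p^1 = 1·(1−p)/p = 100.00/87.27 = 1.1459
(1−p)/p = 1.1459/1 = 1.1459  ⇒  p = 1/(1 + 1.1459) = 0.4660
Ew-144: 46.6%, Ew-146: 53.4%.

46.6%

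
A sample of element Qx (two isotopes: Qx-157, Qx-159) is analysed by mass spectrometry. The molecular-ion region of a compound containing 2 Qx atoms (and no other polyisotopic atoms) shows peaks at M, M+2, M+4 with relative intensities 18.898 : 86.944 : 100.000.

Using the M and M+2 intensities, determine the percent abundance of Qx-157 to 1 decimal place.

Write p for the Qx-157 fraction. I(M+2)/I(M) = [C(2,1)·p^1·(1−p)] / p^2 = 2·(1−p)/p = 86.944/18.898 = 4.6007
(1−p)/p = 4.6007/2 = 2.3003  ⇒  p = 1/(1 + 2.3003) = 0.3030
Qx-157: 30.3%, Qx-159: 69.7%.

30.3%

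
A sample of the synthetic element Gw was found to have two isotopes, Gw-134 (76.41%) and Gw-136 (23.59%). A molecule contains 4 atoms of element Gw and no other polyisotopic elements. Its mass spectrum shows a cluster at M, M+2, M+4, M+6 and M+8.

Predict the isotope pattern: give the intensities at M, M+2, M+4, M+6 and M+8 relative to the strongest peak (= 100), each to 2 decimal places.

80.98 : 100.00 : 46.31 : 9.53 : 0.74

Each Gw atom is independently Gw-134 (p = 0.7641) or Gw-136 (q = 0.2359); the cluster is the binomial expansion (p + q)^4.
P(M) = 0.7641^4 = 0.340879
P(M+2) = 4 × 0.7641^3 × 0.2359^1 = 0.420958
P(M+4) = 6 × 0.7641^2 × 0.2359^2 = 0.194943
P(M+6) = 4 × 0.7641^1 × 0.2359^3 = 0.040123
P(M+8) = 0.2359^4 = 0.003097
The M+2 peak is largest (0.420958); scaling to 100 gives 80.98 : 100.00 : 46.31 : 9.53 : 0.74.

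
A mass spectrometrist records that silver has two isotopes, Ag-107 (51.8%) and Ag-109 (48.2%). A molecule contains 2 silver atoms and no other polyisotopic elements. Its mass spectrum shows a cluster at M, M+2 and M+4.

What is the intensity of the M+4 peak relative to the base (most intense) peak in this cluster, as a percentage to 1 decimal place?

46.5%

(0.518 + 0.482)^2 gives M 0.2683, M+2 0.4994, M+4 0.2323; the largest is M+2.
P(M+2) = C(2,1) × 0.518^1 × 0.482^1 = 2 × 0.5180 × 0.4820 = 0.499352 (base)
P(M+4) = C(2,2) × 0.518^0 × 0.482^2 = 1 × 1.0000 × 0.232324 = 0.232324
Relative intensity = 0.232324 / 0.499352 × 100 = 46.5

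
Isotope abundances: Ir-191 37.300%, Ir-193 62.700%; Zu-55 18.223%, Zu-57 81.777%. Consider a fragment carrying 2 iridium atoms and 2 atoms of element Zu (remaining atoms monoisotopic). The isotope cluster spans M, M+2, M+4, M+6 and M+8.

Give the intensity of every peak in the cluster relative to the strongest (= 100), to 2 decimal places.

Iridium pattern (n=2): 0.139129 : 0.467742 : 0.393129
Element Zu pattern (n=2): 0.03320777 : 0.29804445 : 0.66874777
Convolve the two distributions (both contribute in 2-u steps):
  M: 0.139129×0.03320777 = 0.004620
  M+2: 0.139129×0.29804445 + 0.467742×0.03320777 = 0.056999
  M+4: 0.139129×0.66874777 + 0.467742×0.29804445 + 0.393129×0.03320777 = 0.245505
  M+6: 0.467742×0.66874777 + 0.393129×0.29804445 = 0.429971
  M+8: 0.393129×0.66874777 = 0.262904
Scale to base peak (0.429971) = 100: 1.07 : 13.26 : 57.10 : 100.00 : 61.14

1.07 : 13.26 : 57.10 : 100.00 : 61.14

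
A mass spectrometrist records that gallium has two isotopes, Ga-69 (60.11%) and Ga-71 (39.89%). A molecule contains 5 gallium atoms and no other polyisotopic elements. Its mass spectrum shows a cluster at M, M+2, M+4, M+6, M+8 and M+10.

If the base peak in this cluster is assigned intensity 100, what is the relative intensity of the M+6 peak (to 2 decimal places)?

66.36

Binomial terms of (0.6011 + 0.3989)^5: M 0.0785, M+2 0.2604, M+4 0.3456, M+6 0.2293, M+8 0.0761, M+10 0.0101 → M+4 is the base peak.
P(M+4) = C(5,2) × 0.6011^3 × 0.3989^2 = 10 × 0.21719018 × 0.15912121 = 0.345596 (base)
P(M+6) = C(5,3) × 0.6011^2 × 0.3989^3 = 10 × 0.36132121 × 0.06347345 = 0.229343
Relative intensity = 0.229343 / 0.345596 × 100 = 66.36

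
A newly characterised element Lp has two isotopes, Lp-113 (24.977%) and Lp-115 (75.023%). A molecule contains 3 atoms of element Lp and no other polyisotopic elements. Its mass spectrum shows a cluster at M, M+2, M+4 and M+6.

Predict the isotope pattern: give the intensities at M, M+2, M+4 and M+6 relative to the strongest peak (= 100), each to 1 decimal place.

Each Lp atom is independently Lp-113 (p = 0.24977) or Lp-115 (q = 0.75023); the cluster is the binomial expansion (p + q)^3.
P(M) = 0.24977^3 = 0.015582
P(M+2) = 3 × 0.24977^2 × 0.75023^1 = 0.140409
P(M+4) = 3 × 0.24977^1 × 0.75023^2 = 0.421745
P(M+6) = 0.75023^3 = 0.422263
The M+6 peak is largest (0.422263); scaling to 100 gives 3.7 : 33.3 : 99.9 : 100.0.

3.7 : 33.3 : 99.9 : 100.0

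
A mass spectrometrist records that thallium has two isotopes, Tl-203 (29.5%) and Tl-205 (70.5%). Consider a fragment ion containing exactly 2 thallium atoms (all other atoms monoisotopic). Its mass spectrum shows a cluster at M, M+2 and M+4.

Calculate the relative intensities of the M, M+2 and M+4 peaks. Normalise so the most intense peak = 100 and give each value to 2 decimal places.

17.51 : 83.69 : 100.00

The 2 Tl atoms are independent, so intensities follow the terms of (0.295 + 0.705)^2.
P(M) = 0.295^2 = 0.087025
P(M+2) = 2 × 0.295^1 × 0.705^1 = 0.415950
P(M+4) = 0.705^2 = 0.497025
The M+4 peak is largest (0.497025); scaling to 100 gives 17.51 : 83.69 : 100.00.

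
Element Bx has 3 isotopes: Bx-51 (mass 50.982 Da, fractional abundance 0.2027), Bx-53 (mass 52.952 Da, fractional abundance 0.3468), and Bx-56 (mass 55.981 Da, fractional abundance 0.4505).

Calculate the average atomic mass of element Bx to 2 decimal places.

Ar = Σ fᵢ·mᵢ = 0.2027 × 50.982 + 0.3468 × 52.952 + 0.4505 × 55.981
= 10.3341 + 18.3638 + 25.2194 = 53.9173 Da

53.92 Da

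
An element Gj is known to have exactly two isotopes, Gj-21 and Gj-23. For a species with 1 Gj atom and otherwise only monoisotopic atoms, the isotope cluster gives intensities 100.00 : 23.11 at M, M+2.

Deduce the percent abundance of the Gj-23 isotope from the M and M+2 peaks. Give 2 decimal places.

If p is the fraction of Gj that is Gj-21, then I(M+2)/I(M) = [C(1,1)·p^0·(1−p)] / p^1 = 1·(1−p)/p = 23.11/100.00 = 0.2311
(1−p)/p = 0.2311/1 = 0.2311  ⇒  p = 1/(1 + 0.2311) = 0.8123
Gj-21: 81.23%, Gj-23: 18.77%.

18.77%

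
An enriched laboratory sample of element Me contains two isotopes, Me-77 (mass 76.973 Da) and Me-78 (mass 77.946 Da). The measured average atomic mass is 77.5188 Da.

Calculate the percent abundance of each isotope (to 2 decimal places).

Me-77: 43.91%, Me-78: 56.09%

Let x be the fractional abundance of Me-77; then Me-78 has abundance 1 − x.
76.973·x + 77.946·(1 − x) = 77.5188
(76.973 − 77.946)·x = 77.5188 − 77.946
x = -0.4272 / -0.973 = 0.43905 → 43.91% Me-77, 56.09% Me-78.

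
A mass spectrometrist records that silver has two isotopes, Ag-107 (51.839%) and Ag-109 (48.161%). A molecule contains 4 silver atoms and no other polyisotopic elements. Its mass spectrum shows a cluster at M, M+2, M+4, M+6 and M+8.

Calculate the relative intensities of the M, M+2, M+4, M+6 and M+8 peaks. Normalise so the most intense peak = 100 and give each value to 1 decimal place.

19.3 : 71.8 : 100.0 : 61.9 : 14.4

The 4 Ag atoms are independent, so intensities follow the terms of (0.51839 + 0.48161)^4.
P(M) = 0.51839^4 = 0.072215
P(M+2) = 4 × 0.51839^3 × 0.48161^1 = 0.268365
P(M+4) = 6 × 0.51839^2 × 0.48161^2 = 0.373986
P(M+6) = 4 × 0.51839^1 × 0.48161^3 = 0.231634
P(M+8) = 0.48161^4 = 0.053800
The M+4 peak is largest (0.373986); scaling to 100 gives 19.3 : 71.8 : 100.0 : 61.9 : 14.4.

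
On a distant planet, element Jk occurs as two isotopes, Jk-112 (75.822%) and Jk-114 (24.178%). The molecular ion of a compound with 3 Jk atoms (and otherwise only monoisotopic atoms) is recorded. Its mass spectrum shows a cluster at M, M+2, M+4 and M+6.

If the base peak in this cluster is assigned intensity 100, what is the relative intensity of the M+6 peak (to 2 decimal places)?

Binomial terms of (0.75822 + 0.24178)^3: M 0.4359, M+2 0.4170, M+4 0.1330, M+6 0.0141 → M is the base peak.
P(M) = C(3,0) × 0.75822^3 × 0.24178^0 = 1 × 0.43589883 × 1.0000 = 0.435899 (base)
P(M+6) = C(3,3) × 0.75822^0 × 0.24178^3 = 1 × 1.0000 × 0.01413387 = 0.014134
Relative intensity = 0.014134 / 0.435899 × 100 = 3.24

3.24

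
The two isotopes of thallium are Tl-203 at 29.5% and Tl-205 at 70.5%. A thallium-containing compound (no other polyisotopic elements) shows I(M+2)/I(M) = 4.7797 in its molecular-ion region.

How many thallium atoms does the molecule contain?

2

With n Tl atoms, P(M+2)/P(M) = C(n,1)·p^(n−1)q / p^n = n·q/p = n · 0.705/0.295.
n = 4.7797 × 0.295/0.705 = 2.00 ≈ 2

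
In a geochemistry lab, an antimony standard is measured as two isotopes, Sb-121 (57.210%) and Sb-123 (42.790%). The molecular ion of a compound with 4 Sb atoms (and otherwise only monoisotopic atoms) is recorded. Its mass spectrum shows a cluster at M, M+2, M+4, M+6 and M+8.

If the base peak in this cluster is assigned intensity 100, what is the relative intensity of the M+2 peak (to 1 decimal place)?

89.1

Term probabilities: M 0.1071, M+2 0.3205, M+4 0.3596, M+6 0.1793, M+8 0.0335. Base peak = M+4.
P(M+4) = C(4,2) × 0.57210^2 × 0.42790^2 = 6 × 0.32729841 × 0.18309841 = 0.359567 (base)
P(M+2) = C(4,1) × 0.57210^3 × 0.42790^1 = 4 × 0.18724742 × 0.4279 = 0.320493
Relative intensity = 0.320493 / 0.359567 × 100 = 89.1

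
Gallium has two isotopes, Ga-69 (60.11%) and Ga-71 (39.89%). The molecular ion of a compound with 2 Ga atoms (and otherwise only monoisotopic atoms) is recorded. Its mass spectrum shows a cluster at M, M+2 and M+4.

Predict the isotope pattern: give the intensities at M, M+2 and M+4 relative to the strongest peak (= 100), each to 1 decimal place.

75.3 : 100.0 : 33.2

Expanding (0.6011 + 0.3989)^2:
P(M) = 0.6011^2 = 0.361321
P(M+2) = 2 × 0.6011^1 × 0.3989^1 = 0.479558
P(M+4) = 0.3989^2 = 0.159121
The M+2 peak is largest (0.479558); scaling to 100 gives 75.3 : 100.0 : 33.2.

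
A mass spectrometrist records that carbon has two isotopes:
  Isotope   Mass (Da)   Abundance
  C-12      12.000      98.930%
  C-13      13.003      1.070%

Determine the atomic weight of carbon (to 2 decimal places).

12.01 Da

Weight each isotope mass by its fractional abundance: 0.98930 × 12.000 + 0.01070 × 13.003
= 11.8716 + 0.1391 = 12.0107 Da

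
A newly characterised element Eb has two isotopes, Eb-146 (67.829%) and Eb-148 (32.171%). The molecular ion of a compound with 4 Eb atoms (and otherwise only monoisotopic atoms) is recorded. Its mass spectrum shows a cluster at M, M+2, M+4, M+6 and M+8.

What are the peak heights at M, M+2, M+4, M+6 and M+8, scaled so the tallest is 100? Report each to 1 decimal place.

52.7 : 100.0 : 71.1 : 22.5 : 2.7

Each Eb atom is independently Eb-146 (p = 0.67829) or Eb-148 (q = 0.32171); the cluster is the binomial expansion (p + q)^4.
P(M) = 0.67829^4 = 0.211671
P(M+2) = 4 × 0.67829^3 × 0.32171^1 = 0.401579
P(M+4) = 6 × 0.67829^2 × 0.32171^2 = 0.285701
P(M+6) = 4 × 0.67829^1 × 0.32171^3 = 0.090338
P(M+8) = 0.32171^4 = 0.010712
The M+2 peak is largest (0.401579); scaling to 100 gives 52.7 : 100.0 : 71.1 : 22.5 : 2.7.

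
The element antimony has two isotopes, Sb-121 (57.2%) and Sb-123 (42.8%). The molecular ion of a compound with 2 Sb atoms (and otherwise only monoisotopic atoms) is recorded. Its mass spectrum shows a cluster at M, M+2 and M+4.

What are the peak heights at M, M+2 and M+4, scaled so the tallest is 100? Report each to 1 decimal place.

The 2 Sb atoms are independent, so intensities follow the terms of (0.572 + 0.428)^2.
P(M) = 0.572^2 = 0.327184
P(M+2) = 2 × 0.572^1 × 0.428^1 = 0.489632
P(M+4) = 0.428^2 = 0.183184
The M+2 peak is largest (0.489632); scaling to 100 gives 66.8 : 100.0 : 37.4.

66.8 : 100.0 : 37.4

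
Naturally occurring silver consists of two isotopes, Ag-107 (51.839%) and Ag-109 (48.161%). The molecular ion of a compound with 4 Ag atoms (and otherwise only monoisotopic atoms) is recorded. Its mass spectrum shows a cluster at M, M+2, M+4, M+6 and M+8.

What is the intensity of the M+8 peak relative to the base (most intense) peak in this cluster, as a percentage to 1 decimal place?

(0.51839 + 0.48161)^4 gives M 0.0722, M+2 0.2684, M+4 0.3740, M+6 0.2316, M+8 0.0538; the largest is M+4.
P(M+4) = C(4,2) × 0.51839^2 × 0.48161^2 = 6 × 0.26872819 × 0.23194819 = 0.373986 (base)
P(M+8) = C(4,4) × 0.51839^0 × 0.48161^4 = 1 × 1.0000 × 0.05379996 = 0.053800
Relative intensity = 0.053800 / 0.373986 × 100 = 14.4

14.4%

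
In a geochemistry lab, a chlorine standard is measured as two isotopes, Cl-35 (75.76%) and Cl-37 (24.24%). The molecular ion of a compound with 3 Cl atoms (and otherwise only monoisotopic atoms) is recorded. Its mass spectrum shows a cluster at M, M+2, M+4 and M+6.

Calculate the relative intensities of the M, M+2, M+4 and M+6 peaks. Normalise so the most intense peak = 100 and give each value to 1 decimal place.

100.0 : 96.0 : 30.7 : 3.3

Each Cl atom is independently Cl-35 (p = 0.7576) or Cl-37 (q = 0.2424); the cluster is the binomial expansion (p + q)^3.
P(M) = 0.7576^3 = 0.434830
P(M+2) = 3 × 0.7576^2 × 0.2424^1 = 0.417382
P(M+4) = 3 × 0.7576^1 × 0.2424^2 = 0.133545
P(M+6) = 0.2424^3 = 0.014243
The M peak is largest (0.434830); scaling to 100 gives 100.0 : 96.0 : 30.7 : 3.3.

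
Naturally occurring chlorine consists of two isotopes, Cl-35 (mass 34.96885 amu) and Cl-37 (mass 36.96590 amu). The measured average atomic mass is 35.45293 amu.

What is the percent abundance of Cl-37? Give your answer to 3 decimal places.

Let x be the fractional abundance of Cl-35; then Cl-37 has abundance 1 − x.
34.96885·x + 36.96590·(1 − x) = 35.45293
(34.96885 − 36.96590)·x = 35.45293 − 36.96590
x = -1.51297 / -1.99705 = 0.75760 → 75.760% Cl-35, 24.240% Cl-37.

24.240%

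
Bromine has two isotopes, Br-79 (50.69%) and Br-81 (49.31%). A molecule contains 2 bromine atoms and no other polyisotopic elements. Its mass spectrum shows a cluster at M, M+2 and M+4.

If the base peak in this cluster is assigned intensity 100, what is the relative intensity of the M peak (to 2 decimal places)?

(0.5069 + 0.4931)^2 gives M 0.2569, M+2 0.4999, M+4 0.2431; the largest is M+2.
P(M+2) = C(2,1) × 0.5069^1 × 0.4931^1 = 2 × 0.5069 × 0.4931 = 0.499905 (base)
P(M) = C(2,0) × 0.5069^2 × 0.4931^0 = 1 × 0.25694761 × 1.0000 = 0.256948
Relative intensity = 0.256948 / 0.499905 × 100 = 51.40

51.40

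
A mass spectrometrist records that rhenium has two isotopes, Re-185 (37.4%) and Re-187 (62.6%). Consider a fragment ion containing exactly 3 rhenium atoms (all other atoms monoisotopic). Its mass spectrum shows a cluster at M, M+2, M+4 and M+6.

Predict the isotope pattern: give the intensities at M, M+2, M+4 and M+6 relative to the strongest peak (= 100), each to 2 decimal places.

Each Re atom is independently Re-185 (p = 0.374) or Re-187 (q = 0.626); the cluster is the binomial expansion (p + q)^3.
P(M) = 0.374^3 = 0.052314
P(M+2) = 3 × 0.374^2 × 0.626^1 = 0.262687
P(M+4) = 3 × 0.374^1 × 0.626^2 = 0.439685
P(M+6) = 0.626^3 = 0.245314
The M+4 peak is largest (0.439685); scaling to 100 gives 11.90 : 59.74 : 100.00 : 55.79.

11.90 : 59.74 : 100.00 : 55.79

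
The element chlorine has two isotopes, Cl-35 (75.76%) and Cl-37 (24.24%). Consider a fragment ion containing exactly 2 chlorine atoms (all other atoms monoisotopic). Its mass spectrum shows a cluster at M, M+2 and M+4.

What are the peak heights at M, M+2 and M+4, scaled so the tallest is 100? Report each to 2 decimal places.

100.00 : 63.99 : 10.24

The 2 Cl atoms are independent, so intensities follow the terms of (0.7576 + 0.2424)^2.
P(M) = 0.7576^2 = 0.573958
P(M+2) = 2 × 0.7576^1 × 0.2424^1 = 0.367284
P(M+4) = 0.2424^2 = 0.058758
The M peak is largest (0.573958); scaling to 100 gives 100.00 : 63.99 : 10.24.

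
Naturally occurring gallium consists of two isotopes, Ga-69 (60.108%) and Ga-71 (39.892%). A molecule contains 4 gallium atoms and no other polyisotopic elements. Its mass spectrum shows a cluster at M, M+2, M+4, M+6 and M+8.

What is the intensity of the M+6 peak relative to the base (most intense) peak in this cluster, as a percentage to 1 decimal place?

44.0%

(0.60108 + 0.39892)^4 gives M 0.1305, M+2 0.3465, M+4 0.3450, M+6 0.1526, M+8 0.0253; the largest is M+2.
P(M+2) = C(4,1) × 0.60108^3 × 0.39892^1 = 4 × 0.2171685 × 0.39892 = 0.346531 (base)
P(M+6) = C(4,3) × 0.60108^1 × 0.39892^3 = 4 × 0.60108 × 0.063483 = 0.152633
Relative intensity = 0.152633 / 0.346531 × 100 = 44.0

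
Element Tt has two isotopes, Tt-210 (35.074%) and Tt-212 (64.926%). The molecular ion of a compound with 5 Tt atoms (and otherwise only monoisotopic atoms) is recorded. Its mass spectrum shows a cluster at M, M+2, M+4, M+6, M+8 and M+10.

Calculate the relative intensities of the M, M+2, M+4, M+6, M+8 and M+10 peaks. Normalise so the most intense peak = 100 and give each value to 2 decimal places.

1.58 : 14.59 : 54.02 : 100.00 : 92.56 : 34.27

The 5 Tt atoms are independent, so intensities follow the terms of (0.35074 + 0.64926)^5.
P(M) = 0.35074^5 = 0.005308
P(M+2) = 5 × 0.35074^4 × 0.64926^1 = 0.049128
P(M+4) = 10 × 0.35074^3 × 0.64926^2 = 0.181883
P(M+6) = 10 × 0.35074^2 × 0.64926^3 = 0.336687
P(M+8) = 5 × 0.35074^1 × 0.64926^4 = 0.311623
P(M+10) = 0.64926^5 = 0.115370
The M+6 peak is largest (0.336687); scaling to 100 gives 1.58 : 14.59 : 54.02 : 100.00 : 92.56 : 34.27.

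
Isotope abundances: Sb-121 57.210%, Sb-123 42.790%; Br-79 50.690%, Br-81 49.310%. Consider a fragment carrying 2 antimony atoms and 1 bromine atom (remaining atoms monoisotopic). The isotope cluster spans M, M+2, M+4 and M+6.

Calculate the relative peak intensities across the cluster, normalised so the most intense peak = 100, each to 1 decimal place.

Antimony pattern (n=2): 0.32729841 : 0.48960318 : 0.18309841
Bromine pattern (n=1): 0.5069 : 0.4931
Convolve the two distributions (both contribute in 2-u steps):
  M: 0.32729841×0.5069 = 0.165908
  M+2: 0.32729841×0.4931 + 0.48960318×0.5069 = 0.409571
  M+4: 0.48960318×0.4931 + 0.18309841×0.5069 = 0.334236
  M+6: 0.18309841×0.4931 = 0.090286
Scale to base peak (0.409571) = 100: 40.5 : 100.0 : 81.6 : 22.0

40.5 : 100.0 : 81.6 : 22.0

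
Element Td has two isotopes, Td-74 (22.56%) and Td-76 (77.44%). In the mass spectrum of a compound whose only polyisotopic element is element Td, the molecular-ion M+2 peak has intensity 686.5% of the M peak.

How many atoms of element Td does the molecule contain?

The M+2/M ratio from n Td atoms is n · q/p = n · 0.7744/0.2256.
n = 6.865 × 0.2256/0.7744 = 2.00 ≈ 2

2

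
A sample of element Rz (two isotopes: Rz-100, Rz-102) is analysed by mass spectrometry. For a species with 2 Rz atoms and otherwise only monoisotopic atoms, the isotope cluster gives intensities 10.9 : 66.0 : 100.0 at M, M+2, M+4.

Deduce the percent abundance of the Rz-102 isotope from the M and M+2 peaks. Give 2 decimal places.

75.17%

If p is the fraction of Rz that is Rz-100, then I(M+2)/I(M) = [C(2,1)·p^1·(1−p)] / p^2 = 2·(1−p)/p = 66.0/10.9 = 6.0550
(1−p)/p = 6.0550/2 = 3.0275  ⇒  p = 1/(1 + 3.0275) = 0.2483
Rz-100: 24.83%, Rz-102: 75.17%.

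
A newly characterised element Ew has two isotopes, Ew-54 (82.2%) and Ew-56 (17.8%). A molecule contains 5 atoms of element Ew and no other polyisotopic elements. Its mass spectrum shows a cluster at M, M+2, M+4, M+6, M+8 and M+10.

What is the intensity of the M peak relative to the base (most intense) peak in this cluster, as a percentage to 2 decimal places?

(0.822 + 0.178)^5 gives M 0.3753, M+2 0.4063, M+4 0.1760, M+6 0.0381, M+8 0.0041, M+10 0.0002; the largest is M+2.
P(M+2) = C(5,1) × 0.822^4 × 0.178^1 = 5 × 0.45654887 × 0.1780 = 0.406328 (base)
P(M) = C(5,0) × 0.822^5 × 0.178^0 = 1 × 0.37528317 × 1.0000 = 0.375283
Relative intensity = 0.375283 / 0.406328 × 100 = 92.36

92.36%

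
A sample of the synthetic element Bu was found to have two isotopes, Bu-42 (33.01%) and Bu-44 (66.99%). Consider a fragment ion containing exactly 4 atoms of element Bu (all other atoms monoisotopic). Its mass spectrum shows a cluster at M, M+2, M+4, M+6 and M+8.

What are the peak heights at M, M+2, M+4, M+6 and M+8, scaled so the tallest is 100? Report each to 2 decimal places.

2.99 : 24.28 : 73.91 : 100.00 : 50.73

Each Bu atom is independently Bu-42 (p = 0.3301) or Bu-44 (q = 0.6699); the cluster is the binomial expansion (p + q)^4.
P(M) = 0.3301^4 = 0.011874
P(M+2) = 4 × 0.3301^3 × 0.6699^1 = 0.096384
P(M+4) = 6 × 0.3301^2 × 0.6699^2 = 0.293401
P(M+6) = 4 × 0.3301^1 × 0.6699^3 = 0.396950
P(M+8) = 0.6699^4 = 0.201391
The M+6 peak is largest (0.396950); scaling to 100 gives 2.99 : 24.28 : 73.91 : 100.00 : 50.73.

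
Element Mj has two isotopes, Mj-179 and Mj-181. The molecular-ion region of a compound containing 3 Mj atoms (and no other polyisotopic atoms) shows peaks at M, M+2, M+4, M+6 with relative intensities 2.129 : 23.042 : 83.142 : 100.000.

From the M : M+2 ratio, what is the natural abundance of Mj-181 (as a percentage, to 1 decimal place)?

78.3%

Let p = fractional abundance of Mj-179. I(M+2)/I(M) = [C(3,1)·p^2·(1−p)] / p^3 = 3·(1−p)/p = 23.042/2.129 = 10.8229
(1−p)/p = 10.8229/3 = 3.6076  ⇒  p = 1/(1 + 3.6076) = 0.2170
Mj-179: 21.7%, Mj-181: 78.3%.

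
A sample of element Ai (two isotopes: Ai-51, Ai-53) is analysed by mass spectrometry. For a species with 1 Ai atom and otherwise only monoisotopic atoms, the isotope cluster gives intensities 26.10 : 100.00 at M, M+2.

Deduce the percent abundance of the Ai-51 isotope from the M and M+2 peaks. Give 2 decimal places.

If p is the fraction of Ai that is Ai-51, then I(M+2)/I(M) = [C(1,1)·p^0·(1−p)] / p^1 = 1·(1−p)/p = 100.00/26.10 = 3.8314
(1−p)/p = 3.8314/1 = 3.8314  ⇒  p = 1/(1 + 3.8314) = 0.2070
Ai-51: 20.70%, Ai-53: 79.30%.

20.70%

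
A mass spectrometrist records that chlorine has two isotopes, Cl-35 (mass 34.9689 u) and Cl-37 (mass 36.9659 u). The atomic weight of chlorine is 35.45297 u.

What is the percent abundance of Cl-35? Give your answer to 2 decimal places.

Writing the weighted mean with unknown fraction x of Cl-35:
34.9689·x + 36.9659·(1 − x) = 35.45297
(34.9689 − 36.9659)·x = 35.45297 − 36.9659
x = -1.51293 / -1.9970 = 0.75760 → 75.76% Cl-35, 24.24% Cl-37.

75.76%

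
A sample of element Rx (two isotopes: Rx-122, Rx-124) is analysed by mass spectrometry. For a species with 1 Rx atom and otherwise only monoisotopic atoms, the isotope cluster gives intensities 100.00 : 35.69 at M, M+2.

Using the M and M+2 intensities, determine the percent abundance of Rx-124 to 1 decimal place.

26.3%

If p is the fraction of Rx that is Rx-122, then I(M+2)/I(M) = [C(1,1)·p^0·(1−p)] / p^1 = 1·(1−p)/p = 35.69/100.00 = 0.3569
(1−p)/p = 0.3569/1 = 0.3569  ⇒  p = 1/(1 + 0.3569) = 0.7370
Rx-122: 73.7%, Rx-124: 26.3%.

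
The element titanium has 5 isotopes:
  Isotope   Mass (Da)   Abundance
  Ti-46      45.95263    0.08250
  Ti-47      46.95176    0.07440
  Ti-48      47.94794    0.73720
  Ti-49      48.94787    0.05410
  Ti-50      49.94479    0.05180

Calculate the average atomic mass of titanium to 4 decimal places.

Average mass = Σ (abundance × isotope mass) = 0.08250 × 45.95263 + 0.07440 × 46.95176 + 0.73720 × 47.94794 + 0.05410 × 48.94787 + 0.05180 × 49.94479
= 3.791092 + 3.493211 + 35.347221 + 2.648080 + 2.587140 = 47.866744 Da

47.8667 Da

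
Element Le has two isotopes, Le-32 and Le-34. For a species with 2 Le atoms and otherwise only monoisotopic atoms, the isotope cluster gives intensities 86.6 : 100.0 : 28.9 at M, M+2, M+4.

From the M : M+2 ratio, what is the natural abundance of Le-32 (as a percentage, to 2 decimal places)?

63.40%

Let p = fractional abundance of Le-32. I(M+2)/I(M) = [C(2,1)·p^1·(1−p)] / p^2 = 2·(1−p)/p = 100.0/86.6 = 1.1547
(1−p)/p = 1.1547/2 = 0.5774  ⇒  p = 1/(1 + 0.5774) = 0.6340
Le-32: 63.40%, Le-34: 36.60%.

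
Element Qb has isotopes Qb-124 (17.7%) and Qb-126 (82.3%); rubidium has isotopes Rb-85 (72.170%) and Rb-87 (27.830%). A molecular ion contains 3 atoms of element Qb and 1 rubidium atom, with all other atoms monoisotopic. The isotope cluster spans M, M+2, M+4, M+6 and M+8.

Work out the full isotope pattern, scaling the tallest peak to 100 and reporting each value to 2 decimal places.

Element Qb pattern (n=3): 0.00554523 : 0.0773513 : 0.3596617 : 0.55744177
Rubidium pattern (n=1): 0.7217 : 0.2783
Convolve the two distributions (both contribute in 2-u steps):
  M: 0.00554523×0.7217 = 0.004002
  M+2: 0.00554523×0.2783 + 0.0773513×0.7217 = 0.057368
  M+4: 0.0773513×0.2783 + 0.3596617×0.7217 = 0.281095
  M+6: 0.3596617×0.2783 + 0.55744177×0.7217 = 0.502400
  M+8: 0.55744177×0.2783 = 0.155136
Scale to base peak (0.502400) = 100: 0.80 : 11.42 : 55.95 : 100.00 : 30.88

0.80 : 11.42 : 55.95 : 100.00 : 30.88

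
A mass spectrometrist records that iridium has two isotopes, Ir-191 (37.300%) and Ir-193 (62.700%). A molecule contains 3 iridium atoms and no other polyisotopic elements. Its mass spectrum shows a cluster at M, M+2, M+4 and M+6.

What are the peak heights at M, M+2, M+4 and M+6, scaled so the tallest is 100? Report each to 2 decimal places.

Each Ir atom is independently Ir-191 (p = 0.37300) or Ir-193 (q = 0.62700); the cluster is the binomial expansion (p + q)^3.
P(M) = 0.37300^3 = 0.051895
P(M+2) = 3 × 0.37300^2 × 0.62700^1 = 0.261702
P(M+4) = 3 × 0.37300^1 × 0.62700^2 = 0.439911
P(M+6) = 0.62700^3 = 0.246492
The M+4 peak is largest (0.439911); scaling to 100 gives 11.80 : 59.49 : 100.00 : 56.03.

11.80 : 59.49 : 100.00 : 56.03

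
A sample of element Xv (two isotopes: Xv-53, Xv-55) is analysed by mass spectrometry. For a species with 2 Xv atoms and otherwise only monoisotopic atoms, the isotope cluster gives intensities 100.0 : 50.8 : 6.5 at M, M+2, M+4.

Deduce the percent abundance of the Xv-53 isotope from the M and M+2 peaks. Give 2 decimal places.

79.74%

Let p = fractional abundance of Xv-53. I(M+2)/I(M) = [C(2,1)·p^1·(1−p)] / p^2 = 2·(1−p)/p = 50.8/100.0 = 0.5080
(1−p)/p = 0.5080/2 = 0.2540  ⇒  p = 1/(1 + 0.2540) = 0.7974
Xv-53: 79.74%, Xv-55: 20.26%.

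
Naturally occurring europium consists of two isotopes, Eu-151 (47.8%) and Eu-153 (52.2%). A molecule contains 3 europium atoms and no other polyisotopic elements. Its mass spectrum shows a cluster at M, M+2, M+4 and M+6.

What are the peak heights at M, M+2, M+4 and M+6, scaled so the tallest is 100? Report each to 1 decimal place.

28.0 : 91.6 : 100.0 : 36.4

Expanding (0.478 + 0.522)^3:
P(M) = 0.478^3 = 0.109215
P(M+2) = 3 × 0.478^2 × 0.522^1 = 0.357806
P(M+4) = 3 × 0.478^1 × 0.522^2 = 0.390742
P(M+6) = 0.522^3 = 0.142237
The M+4 peak is largest (0.390742); scaling to 100 gives 28.0 : 91.6 : 100.0 : 36.4.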